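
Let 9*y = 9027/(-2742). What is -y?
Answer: 1003/2742 ≈ 0.36579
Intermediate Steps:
y = -1003/2742 (y = (9027/(-2742))/9 = (9027*(-1/2742))/9 = (1/9)*(-3009/914) = -1003/2742 ≈ -0.36579)
-y = -1*(-1003/2742) = 1003/2742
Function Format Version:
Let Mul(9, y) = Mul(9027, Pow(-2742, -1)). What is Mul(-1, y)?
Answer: Rational(1003, 2742) ≈ 0.36579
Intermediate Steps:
y = Rational(-1003, 2742) (y = Mul(Rational(1, 9), Mul(9027, Pow(-2742, -1))) = Mul(Rational(1, 9), Mul(9027, Rational(-1, 2742))) = Mul(Rational(1, 9), Rational(-3009, 914)) = Rational(-1003, 2742) ≈ -0.36579)
Mul(-1, y) = Mul(-1, Rational(-1003, 2742)) = Rational(1003, 2742)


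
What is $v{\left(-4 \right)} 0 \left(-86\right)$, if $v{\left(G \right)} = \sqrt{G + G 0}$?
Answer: $0$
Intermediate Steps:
$v{\left(G \right)} = \sqrt{G}$ ($v{\left(G \right)} = \sqrt{G + 0} = \sqrt{G}$)
$v{\left(-4 \right)} 0 \left(-86\right) = \sqrt{-4} \cdot 0 \left(-86\right) = 2 i 0 \left(-86\right) = 0 \left(-86\right) = 0$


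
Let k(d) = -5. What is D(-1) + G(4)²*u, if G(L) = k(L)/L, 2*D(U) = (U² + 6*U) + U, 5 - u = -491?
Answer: 772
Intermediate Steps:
u = 496 (u = 5 - 1*(-491) = 5 + 491 = 496)
D(U) = U²/2 + 7*U/2 (D(U) = ((U² + 6*U) + U)/2 = (U² + 7*U)/2 = U²/2 + 7*U/2)
G(L) = -5/L
D(-1) + G(4)²*u = (½)*(-1)*(7 - 1) + (-5/4)²*496 = (½)*(-1)*6 + (-5*¼)²*496 = -3 + (-5/4)²*496 = -3 + (25/16)*496 = -3 + 775 = 772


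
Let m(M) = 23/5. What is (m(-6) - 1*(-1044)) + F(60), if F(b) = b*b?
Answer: 23243/5 ≈ 4648.6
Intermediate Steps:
F(b) = b²
m(M) = 23/5 (m(M) = 23*(⅕) = 23/5)
(m(-6) - 1*(-1044)) + F(60) = (23/5 - 1*(-1044)) + 60² = (23/5 + 1044) + 3600 = 5243/5 + 3600 = 23243/5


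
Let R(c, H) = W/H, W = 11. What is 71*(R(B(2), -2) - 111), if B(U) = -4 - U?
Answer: -16543/2 ≈ -8271.5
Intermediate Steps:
R(c, H) = 11/H
71*(R(B(2), -2) - 111) = 71*(11/(-2) - 111) = 71*(11*(-½) - 111) = 71*(-11/2 - 111) = 71*(-233/2) = -16543/2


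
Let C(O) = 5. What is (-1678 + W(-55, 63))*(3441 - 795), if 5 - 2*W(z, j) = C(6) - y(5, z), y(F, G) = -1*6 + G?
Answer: -4520691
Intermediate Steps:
y(F, G) = -6 + G
W(z, j) = -3 + z/2 (W(z, j) = 5/2 - (5 - (-6 + z))/2 = 5/2 - (5 + (6 - z))/2 = 5/2 - (11 - z)/2 = 5/2 + (-11/2 + z/2) = -3 + z/2)
(-1678 + W(-55, 63))*(3441 - 795) = (-1678 + (-3 + (1/2)*(-55)))*(3441 - 795) = (-1678 + (-3 - 55/2))*2646 = (-1678 - 61/2)*2646 = -3417/2*2646 = -4520691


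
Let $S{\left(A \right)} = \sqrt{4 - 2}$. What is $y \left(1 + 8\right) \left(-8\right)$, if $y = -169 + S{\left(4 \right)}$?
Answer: $12168 - 72 \sqrt{2} \approx 12066.0$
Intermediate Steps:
$S{\left(A \right)} = \sqrt{2}$
$y = -169 + \sqrt{2} \approx -167.59$
$y \left(1 + 8\right) \left(-8\right) = \left(-169 + \sqrt{2}\right) \left(1 + 8\right) \left(-8\right) = \left(-169 + \sqrt{2}\right) 9 \left(-8\right) = \left(-169 + \sqrt{2}\right) \left(-72\right) = 12168 - 72 \sqrt{2}$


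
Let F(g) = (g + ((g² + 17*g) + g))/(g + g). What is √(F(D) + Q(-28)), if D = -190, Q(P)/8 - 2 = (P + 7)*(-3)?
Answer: √1738/2 ≈ 20.845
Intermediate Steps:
Q(P) = -152 - 24*P (Q(P) = 16 + 8*((P + 7)*(-3)) = 16 + 8*((7 + P)*(-3)) = 16 + 8*(-21 - 3*P) = 16 + (-168 - 24*P) = -152 - 24*P)
F(g) = (g² + 19*g)/(2*g) (F(g) = (g + (g² + 18*g))/((2*g)) = (g² + 19*g)*(1/(2*g)) = (g² + 19*g)/(2*g))
√(F(D) + Q(-28)) = √((19/2 + (½)*(-190)) + (-152 - 24*(-28))) = √((19/2 - 95) + (-152 + 672)) = √(-171/2 + 520) = √(869/2) = √1738/2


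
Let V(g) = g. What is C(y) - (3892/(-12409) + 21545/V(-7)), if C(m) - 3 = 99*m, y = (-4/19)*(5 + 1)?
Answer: 4878768534/1650397 ≈ 2956.1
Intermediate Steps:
y = -24/19 (y = -4*1/19*6 = -4/19*6 = -24/19 ≈ -1.2632)
C(m) = 3 + 99*m
C(y) - (3892/(-12409) + 21545/V(-7)) = (3 + 99*(-24/19)) - (3892/(-12409) + 21545/(-7)) = (3 - 2376/19) - (3892*(-1/12409) + 21545*(-1/7)) = -2319/19 - (-3892/12409 - 21545/7) = -2319/19 - 1*(-267379149/86863) = -2319/19 + 267379149/86863 = 4878768534/1650397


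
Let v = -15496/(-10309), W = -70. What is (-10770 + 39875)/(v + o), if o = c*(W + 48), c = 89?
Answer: -23080265/1551502 ≈ -14.876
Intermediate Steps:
v = 1192/793 (v = -15496*(-1/10309) = 1192/793 ≈ 1.5032)
o = -1958 (o = 89*(-70 + 48) = 89*(-22) = -1958)
(-10770 + 39875)/(v + o) = (-10770 + 39875)/(1192/793 - 1958) = 29105/(-1551502/793) = 29105*(-793/1551502) = -23080265/1551502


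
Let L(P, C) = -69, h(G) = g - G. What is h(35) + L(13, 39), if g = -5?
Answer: -109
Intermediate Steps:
h(G) = -5 - G
h(35) + L(13, 39) = (-5 - 1*35) - 69 = (-5 - 35) - 69 = -40 - 69 = -109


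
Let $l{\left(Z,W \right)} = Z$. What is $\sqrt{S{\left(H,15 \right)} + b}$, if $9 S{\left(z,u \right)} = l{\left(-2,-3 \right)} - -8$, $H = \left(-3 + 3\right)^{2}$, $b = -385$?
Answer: $\frac{i \sqrt{3459}}{3} \approx 19.604 i$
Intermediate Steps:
$H = 0$ ($H = 0^{2} = 0$)
$S{\left(z,u \right)} = \frac{2}{3}$ ($S{\left(z,u \right)} = \frac{-2 - -8}{9} = \frac{-2 + 8}{9} = \frac{1}{9} \cdot 6 = \frac{2}{3}$)
$\sqrt{S{\left(H,15 \right)} + b} = \sqrt{\frac{2}{3} - 385} = \sqrt{- \frac{1153}{3}} = \frac{i \sqrt{3459}}{3}$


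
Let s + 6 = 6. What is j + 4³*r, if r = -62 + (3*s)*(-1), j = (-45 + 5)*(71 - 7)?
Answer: -6528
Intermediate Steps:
s = 0 (s = -6 + 6 = 0)
j = -2560 (j = -40*64 = -2560)
r = -62 (r = -62 + (3*0)*(-1) = -62 + 0*(-1) = -62 + 0 = -62)
j + 4³*r = -2560 + 4³*(-62) = -2560 + 64*(-62) = -2560 - 3968 = -6528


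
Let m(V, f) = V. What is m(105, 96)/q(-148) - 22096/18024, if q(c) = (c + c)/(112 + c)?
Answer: 1924697/166722 ≈ 11.544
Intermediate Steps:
q(c) = 2*c/(112 + c) (q(c) = (2*c)/(112 + c) = 2*c/(112 + c))
m(105, 96)/q(-148) - 22096/18024 = 105/((2*(-148)/(112 - 148))) - 22096/18024 = 105/((2*(-148)/(-36))) - 22096*1/18024 = 105/((2*(-148)*(-1/36))) - 2762/2253 = 105/(74/9) - 2762/2253 = 105*(9/74) - 2762/2253 = 945/74 - 2762/2253 = 1924697/166722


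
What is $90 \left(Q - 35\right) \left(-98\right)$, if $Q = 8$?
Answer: $238140$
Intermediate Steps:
$90 \left(Q - 35\right) \left(-98\right) = 90 \left(8 - 35\right) \left(-98\right) = 90 \left(-27\right) \left(-98\right) = \left(-2430\right) \left(-98\right) = 238140$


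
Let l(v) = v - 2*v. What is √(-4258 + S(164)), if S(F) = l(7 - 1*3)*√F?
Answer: √(-4258 - 8*√41) ≈ 65.645*I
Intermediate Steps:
l(v) = -v
S(F) = -4*√F (S(F) = (-(7 - 1*3))*√F = (-(7 - 3))*√F = (-1*4)*√F = -4*√F)
√(-4258 + S(164)) = √(-4258 - 8*√41)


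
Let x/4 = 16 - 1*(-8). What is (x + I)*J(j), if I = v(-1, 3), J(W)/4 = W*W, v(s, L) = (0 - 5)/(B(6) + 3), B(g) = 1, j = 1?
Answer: 379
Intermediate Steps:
v(s, L) = -5/4 (v(s, L) = (0 - 5)/(1 + 3) = -5/4)
J(W) = 4*W² (J(W) = 4*(W*W) = 4*W²)
x = 96 (x = 4*(16 - 1*(-8)) = 4*(16 + 8) = 4*24 = 96)
I = -5/4 ≈ -1.2500
(x + I)*J(j) = (96 - 5/4)*(4*1²) = 379*(4*1)/4 = (379/4)*4 = 379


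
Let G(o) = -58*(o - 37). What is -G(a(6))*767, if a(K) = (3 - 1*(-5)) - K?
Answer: -1557010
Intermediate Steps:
a(K) = 8 - K (a(K) = (3 + 5) - K = 8 - K)
G(o) = 2146 - 58*o (G(o) = -58*(-37 + o) = 2146 - 58*o)
-G(a(6))*767 = -(2146 - 58*(8 - 1*6))*767 = -(2146 - 58*(8 - 6))*767 = -(2146 - 58*2)*767 = -(2146 - 116)*767 = -2030*767 = -1*1557010 = -1557010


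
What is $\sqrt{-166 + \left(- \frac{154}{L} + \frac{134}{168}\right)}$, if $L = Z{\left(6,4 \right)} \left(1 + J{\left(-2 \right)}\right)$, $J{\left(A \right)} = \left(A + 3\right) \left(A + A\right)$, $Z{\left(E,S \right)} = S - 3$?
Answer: $\frac{i \sqrt{200865}}{42} \approx 10.671 i$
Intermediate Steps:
$Z{\left(E,S \right)} = -3 + S$
$J{\left(A \right)} = 2 A \left(3 + A\right)$ ($J{\left(A \right)} = \left(3 + A\right) 2 A = 2 A \left(3 + A\right)$)
$L = -3$ ($L = \left(-3 + 4\right) \left(1 + 2 \left(-2\right) \left(3 - 2\right)\right) = 1 \left(1 + 2 \left(-2\right) 1\right) = 1 \left(1 - 4\right) = 1 \left(-3\right) = -3$)
$\sqrt{-166 + \left(- \frac{154}{L} + \frac{134}{168}\right)} = \sqrt{-166 + \left(- \frac{154}{-3} + \frac{134}{168}\right)} = \sqrt{-166 + \left(\left(-154\right) \left(- \frac{1}{3}\right) + 134 \cdot \frac{1}{168}\right)} = \sqrt{-166 + \left(\frac{154}{3} + \frac{67}{84}\right)} = \sqrt{-166 + \frac{4379}{84}} = \sqrt{- \frac{9565}{84}} = \frac{i \sqrt{200865}}{42}$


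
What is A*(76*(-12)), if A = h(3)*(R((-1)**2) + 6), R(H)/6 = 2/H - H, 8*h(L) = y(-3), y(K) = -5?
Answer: 6840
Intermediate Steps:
h(L) = -5/8 (h(L) = (1/8)*(-5) = -5/8)
R(H) = -6*H + 12/H (R(H) = 6*(2/H - H) = 6*(-H + 2/H) = -6*H + 12/H)
A = -15/2 (A = -5*((-6*(-1)**2 + 12/((-1)**2)) + 6)/8 = -5*((-6*1 + 12/1) + 6)/8 = -5*((-6 + 12*1) + 6)/8 = -5*((-6 + 12) + 6)/8 = -5*(6 + 6)/8 = -5/8*12 = -15/2 ≈ -7.5000)
A*(76*(-12)) = -570*(-12) = -15/2*(-912) = 6840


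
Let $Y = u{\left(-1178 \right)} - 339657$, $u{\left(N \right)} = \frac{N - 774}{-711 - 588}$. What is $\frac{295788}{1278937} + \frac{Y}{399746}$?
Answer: $- \frac{410689128869515}{664113685052598} \approx -0.6184$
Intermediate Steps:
$u{\left(N \right)} = \frac{258}{433} - \frac{N}{1299}$ ($u{\left(N \right)} = \frac{-774 + N}{-1299} = \left(-774 + N\right) \left(- \frac{1}{1299}\right) = \frac{258}{433} - \frac{N}{1299}$)
$Y = - \frac{441212491}{1299}$ ($Y = \left(\frac{258}{433} - - \frac{1178}{1299}\right) - 339657 = \left(\frac{258}{433} + \frac{1178}{1299}\right) - 339657 = \frac{1952}{1299} - 339657 = - \frac{441212491}{1299} \approx -3.3966 \cdot 10^{5}$)
$\frac{295788}{1278937} + \frac{Y}{399746} = \frac{295788}{1278937} - \frac{441212491}{1299 \cdot 399746} = 295788 \cdot \frac{1}{1278937} - \frac{441212491}{519270054} = \frac{295788}{1278937} - \frac{441212491}{519270054} = - \frac{410689128869515}{664113685052598}$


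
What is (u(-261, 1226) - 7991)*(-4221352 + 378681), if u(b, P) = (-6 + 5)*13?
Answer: 30756738684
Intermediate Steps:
u(b, P) = -13 (u(b, P) = -1*13 = -13)
(u(-261, 1226) - 7991)*(-4221352 + 378681) = (-13 - 7991)*(-4221352 + 378681) = -8004*(-3842671) = 30756738684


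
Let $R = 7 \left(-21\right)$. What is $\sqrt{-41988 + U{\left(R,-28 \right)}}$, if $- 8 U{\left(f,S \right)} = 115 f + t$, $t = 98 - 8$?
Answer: $\frac{i \sqrt{638178}}{4} \approx 199.72 i$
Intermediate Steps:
$t = 90$
$R = -147$
$U{\left(f,S \right)} = - \frac{45}{4} - \frac{115 f}{8}$ ($U{\left(f,S \right)} = - \frac{115 f + 90}{8} = - \frac{90 + 115 f}{8} = - \frac{45}{4} - \frac{115 f}{8}$)
$\sqrt{-41988 + U{\left(R,-28 \right)}} = \sqrt{-41988 - - \frac{16815}{8}} = \sqrt{-41988 + \left(- \frac{45}{4} + \frac{16905}{8}\right)} = \sqrt{-41988 + \frac{16815}{8}} = \sqrt{- \frac{319089}{8}} = \frac{i \sqrt{638178}}{4}$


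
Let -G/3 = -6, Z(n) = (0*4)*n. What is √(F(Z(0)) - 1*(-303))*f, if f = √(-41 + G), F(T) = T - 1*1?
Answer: I*√6946 ≈ 83.343*I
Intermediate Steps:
Z(n) = 0 (Z(n) = 0*n = 0)
F(T) = -1 + T (F(T) = T - 1 = -1 + T)
G = 18 (G = -3*(-6) = 18)
f = I*√23 (f = √(-41 + 18) = √(-23) = I*√23 ≈ 4.7958*I)
√(F(Z(0)) - 1*(-303))*f = √((-1 + 0) - 1*(-303))*(I*√23) = √(-1 + 303)*(I*√23) = √302*(I*√23) = I*√6946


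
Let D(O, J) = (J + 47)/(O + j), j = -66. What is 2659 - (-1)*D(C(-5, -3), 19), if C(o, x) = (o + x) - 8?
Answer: 108986/41 ≈ 2658.2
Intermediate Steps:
C(o, x) = -8 + o + x
D(O, J) = (47 + J)/(-66 + O) (D(O, J) = (J + 47)/(O - 66) = (47 + J)/(-66 + O))
2659 - (-1)*D(C(-5, -3), 19) = 2659 - (-1)*(47 + 19)/(-66 + (-8 - 5 - 3)) = 2659 - (-1)*66/(-66 - 16) = 2659 - (-1)*66/(-82) = 2659 - (-1)*(-1/82*66) = 2659 - (-1)*(-33)/41 = 2659 - 1*33/41 = 2659 - 33/41 = 108986/41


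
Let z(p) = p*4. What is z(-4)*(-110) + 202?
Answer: 1962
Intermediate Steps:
z(p) = 4*p
z(-4)*(-110) + 202 = (4*(-4))*(-110) + 202 = -16*(-110) + 202 = 1760 + 202 = 1962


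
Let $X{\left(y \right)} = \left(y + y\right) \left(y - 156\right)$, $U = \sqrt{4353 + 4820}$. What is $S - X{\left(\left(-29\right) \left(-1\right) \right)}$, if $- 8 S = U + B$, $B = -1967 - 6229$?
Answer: $\frac{16781}{2} - \frac{\sqrt{9173}}{8} \approx 8378.5$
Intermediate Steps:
$B = -8196$ ($B = -1967 - 6229 = -8196$)
$U = \sqrt{9173} \approx 95.776$
$S = \frac{2049}{2} - \frac{\sqrt{9173}}{8}$ ($S = - \frac{\sqrt{9173} - 8196}{8} = - \frac{-8196 + \sqrt{9173}}{8} = \frac{2049}{2} - \frac{\sqrt{9173}}{8} \approx 1012.5$)
$X{\left(y \right)} = 2 y \left(-156 + y\right)$
$S - X{\left(\left(-29\right) \left(-1\right) \right)} = \left(\frac{2049}{2} - \frac{\sqrt{9173}}{8}\right) - 2 \left(\left(-29\right) \left(-1\right)\right) \left(-156 - -29\right) = \left(\frac{2049}{2} - \frac{\sqrt{9173}}{8}\right) - 2 \cdot 29 \left(-156 + 29\right) = \left(\frac{2049}{2} - \frac{\sqrt{9173}}{8}\right) - 2 \cdot 29 \left(-127\right) = \left(\frac{2049}{2} - \frac{\sqrt{9173}}{8}\right) - -7366 = \left(\frac{2049}{2} - \frac{\sqrt{9173}}{8}\right) + 7366 = \frac{16781}{2} - \frac{\sqrt{9173}}{8}$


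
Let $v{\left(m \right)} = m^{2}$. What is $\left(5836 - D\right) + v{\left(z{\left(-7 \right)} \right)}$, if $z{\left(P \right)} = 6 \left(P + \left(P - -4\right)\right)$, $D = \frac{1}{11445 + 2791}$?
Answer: $\frac{134330895}{14236} \approx 9436.0$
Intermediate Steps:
$D = \frac{1}{14236} \approx 7.0244 \cdot 10^{-5}$
$z{\left(P \right)} = 24 + 12 P$ ($z{\left(P \right)} = 6 \left(P + \left(P + 4\right)\right) = 6 \left(P + \left(4 + P\right)\right) = 6 \left(4 + 2 P\right) = 24 + 12 P$)
$\left(5836 - D\right) + v{\left(z{\left(-7 \right)} \right)} = \left(5836 - \frac{1}{14236}\right) + \left(24 + 12 \left(-7\right)\right)^{2} = \left(5836 - \frac{1}{14236}\right) + \left(24 - 84\right)^{2} = \frac{83081295}{14236} + \left(-60\right)^{2} = \frac{83081295}{14236} + 3600 = \frac{134330895}{14236}$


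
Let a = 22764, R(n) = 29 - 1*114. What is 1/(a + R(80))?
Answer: 1/22679 ≈ 4.4094e-5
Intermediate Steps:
R(n) = -85 (R(n) = 29 - 114 = -85)
1/(a + R(80)) = 1/(22764 - 85) = 1/22679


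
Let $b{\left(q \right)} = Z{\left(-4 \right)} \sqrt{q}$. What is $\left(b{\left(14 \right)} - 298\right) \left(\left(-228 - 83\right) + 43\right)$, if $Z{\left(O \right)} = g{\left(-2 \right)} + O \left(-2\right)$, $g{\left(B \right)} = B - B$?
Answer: $79864 - 2144 \sqrt{14} \approx 71842.0$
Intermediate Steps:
$g{\left(B \right)} = 0$
$Z{\left(O \right)} = - 2 O$ ($Z{\left(O \right)} = 0 + O \left(-2\right) = 0 - 2 O = - 2 O$)
$b{\left(q \right)} = 8 \sqrt{q}$ ($b{\left(q \right)} = \left(-2\right) \left(-4\right) \sqrt{q} = 8 \sqrt{q}$)
$\left(b{\left(14 \right)} - 298\right) \left(\left(-228 - 83\right) + 43\right) = \left(8 \sqrt{14} - 298\right) \left(\left(-228 - 83\right) + 43\right) = \left(-298 + 8 \sqrt{14}\right) \left(-311 + 43\right) = \left(-298 + 8 \sqrt{14}\right) \left(-268\right) = 79864 - 2144 \sqrt{14}$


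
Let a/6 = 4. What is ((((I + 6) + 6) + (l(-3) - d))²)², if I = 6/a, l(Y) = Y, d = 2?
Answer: 707281/256 ≈ 2762.8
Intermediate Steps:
a = 24 (a = 6*4 = 24)
I = ¼ (I = 6/24 = 6*(1/24) = ¼ ≈ 0.25000)
((((I + 6) + 6) + (l(-3) - d))²)² = ((((¼ + 6) + 6) + (-3 - 1*2))²)² = (((25/4 + 6) + (-3 - 2))²)² = ((49/4 - 5)²)² = ((29/4)²)² = (841/16)² = 707281/256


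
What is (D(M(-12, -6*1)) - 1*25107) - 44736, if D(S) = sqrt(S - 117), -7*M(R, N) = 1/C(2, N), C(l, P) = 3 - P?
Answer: -69843 + 2*I*sqrt(12901)/21 ≈ -69843.0 + 10.817*I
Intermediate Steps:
M(R, N) = -1/(7*(3 - N))
D(S) = sqrt(-117 + S)
(D(M(-12, -6*1)) - 1*25107) - 44736 = (sqrt(-117 + 1/(7*(-3 - 6*1))) - 1*25107) - 44736 = (sqrt(-117 + 1/(7*(-3 - 6))) - 25107) - 44736 = (sqrt(-117 + (1/7)/(-9)) - 25107) - 44736 = (sqrt(-117 + (1/7)*(-1/9)) - 25107) - 44736 = (sqrt(-117 - 1/63) - 25107) - 44736 = (sqrt(-7372/63) - 25107) - 44736 = (2*I*sqrt(12901)/21 - 25107) - 44736 = (-25107 + 2*I*sqrt(12901)/21) - 44736 = -69843 + 2*I*sqrt(12901)/21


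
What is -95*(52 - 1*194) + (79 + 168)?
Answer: 13737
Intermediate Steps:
-95*(52 - 1*194) + (79 + 168) = -95*(52 - 194) + 247 = -95*(-142) + 247 = 13490 + 247 = 13737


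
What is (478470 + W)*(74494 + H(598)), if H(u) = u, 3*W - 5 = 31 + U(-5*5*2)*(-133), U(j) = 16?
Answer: 107630715256/3 ≈ 3.5877e+10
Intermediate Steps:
W = -2092/3 (W = 5/3 + (31 + 16*(-133))/3 = 5/3 + (31 - 2128)/3 = 5/3 + (⅓)*(-2097) = 5/3 - 699 = -2092/3 ≈ -697.33)
(478470 + W)*(74494 + H(598)) = (478470 - 2092/3)*(74494 + 598) = (1433318/3)*75092 = 107630715256/3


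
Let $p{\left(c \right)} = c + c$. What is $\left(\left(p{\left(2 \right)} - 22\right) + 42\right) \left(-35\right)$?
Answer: $-840$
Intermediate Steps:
$p{\left(c \right)} = 2 c$
$\left(\left(p{\left(2 \right)} - 22\right) + 42\right) \left(-35\right) = \left(\left(2 \cdot 2 - 22\right) + 42\right) \left(-35\right) = \left(\left(4 - 22\right) + 42\right) \left(-35\right) = \left(-18 + 42\right) \left(-35\right) = 24 \left(-35\right) = -840$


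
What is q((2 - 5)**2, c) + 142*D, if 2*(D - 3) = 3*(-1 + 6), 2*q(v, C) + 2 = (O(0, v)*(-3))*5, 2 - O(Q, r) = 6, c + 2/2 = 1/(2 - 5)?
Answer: 1520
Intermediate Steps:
c = -4/3 (c = -1 + 1/(2 - 5) = -1 + 1/(-3) = -1 - 1/3 = -4/3 ≈ -1.3333)
O(Q, r) = -4 (O(Q, r) = 2 - 1*6 = 2 - 6 = -4)
q(v, C) = 29 (q(v, C) = -1 + (-4*(-3)*5)/2 = -1 + (12*5)/2 = -1 + (1/2)*60 = -1 + 30 = 29)
D = 21/2 (D = 3 + (3*(-1 + 6))/2 = 3 + (3*5)/2 = 3 + (1/2)*15 = 3 + 15/2 = 21/2 ≈ 10.500)
q((2 - 5)**2, c) + 142*D = 29 + 142*(21/2) = 29 + 1491 = 1520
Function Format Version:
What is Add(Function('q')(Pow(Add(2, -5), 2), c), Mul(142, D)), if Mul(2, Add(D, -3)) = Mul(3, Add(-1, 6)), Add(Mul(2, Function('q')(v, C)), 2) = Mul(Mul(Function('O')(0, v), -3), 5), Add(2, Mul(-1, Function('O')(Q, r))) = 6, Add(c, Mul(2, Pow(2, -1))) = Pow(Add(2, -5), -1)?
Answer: 1520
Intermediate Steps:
c = Rational(-4, 3) (c = Add(-1, Pow(Add(2, -5), -1)) = Add(-1, Pow(-3, -1)) = Add(-1, Rational(-1, 3)) = Rational(-4, 3) ≈ -1.3333)
Function('O')(Q, r) = -4 (Function('O')(Q, r) = Add(2, Mul(-1, 6)) = Add(2, -6) = -4)
Function('q')(v, C) = 29 (Function('q')(v, C) = Add(-1, Mul(Rational(1, 2), Mul(Mul(-4, -3), 5))) = Add(-1, Mul(Rational(1, 2), Mul(12, 5))) = Add(-1, Mul(Rational(1, 2), 60)) = Add(-1, 30) = 29)
D = Rational(21, 2) (D = Add(3, Mul(Rational(1, 2), Mul(3, Add(-1, 6)))) = Add(3, Mul(Rational(1, 2), Mul(3, 5))) = Add(3, Mul(Rational(1, 2), 15)) = Add(3, Rational(15, 2)) = Rational(21, 2) ≈ 10.500)
Add(Function('q')(Pow(Add(2, -5), 2), c), Mul(142, D)) = Add(29, Mul(142, Rational(21, 2))) = Add(29, 1491) = 1520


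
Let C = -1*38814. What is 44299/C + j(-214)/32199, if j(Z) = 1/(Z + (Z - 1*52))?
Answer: -114110686549/99981758880 ≈ -1.1413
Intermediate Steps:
C = -38814
j(Z) = 1/(-52 + 2*Z) (j(Z) = 1/(Z + (Z - 52)) = 1/(Z + (-52 + Z)) = 1/(-52 + 2*Z))
44299/C + j(-214)/32199 = 44299/(-38814) + (1/(2*(-26 - 214)))/32199 = 44299*(-1/38814) + ((½)/(-240))*(1/32199) = -44299/38814 + ((½)*(-1/240))*(1/32199) = -44299/38814 - 1/480*1/32199 = -44299/38814 - 1/15455520 = -114110686549/99981758880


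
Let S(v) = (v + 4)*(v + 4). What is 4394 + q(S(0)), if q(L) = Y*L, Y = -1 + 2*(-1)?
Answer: 4346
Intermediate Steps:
S(v) = (4 + v)² (S(v) = (4 + v)*(4 + v) = (4 + v)²)
Y = -3 (Y = -1 - 2 = -3)
q(L) = -3*L
4394 + q(S(0)) = 4394 - 3*(4 + 0)² = 4394 - 3*4² = 4394 - 3*16 = 4394 - 48 = 4346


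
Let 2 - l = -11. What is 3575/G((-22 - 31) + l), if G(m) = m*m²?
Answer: -143/2560 ≈ -0.055859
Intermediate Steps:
l = 13 (l = 2 - 1*(-11) = 2 + 11 = 13)
G(m) = m³
3575/G((-22 - 31) + l) = 3575/(((-22 - 31) + 13)³) = 3575/((-53 + 13)³) = 3575/((-40)³) = 3575/(-64000) = 3575*(-1/64000) = -143/2560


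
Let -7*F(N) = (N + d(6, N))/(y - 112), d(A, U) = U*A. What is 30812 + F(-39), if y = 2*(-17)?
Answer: 4498513/146 ≈ 30812.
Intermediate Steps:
d(A, U) = A*U
y = -34
F(N) = N/146 (F(N) = -(N + 6*N)/(7*(-34 - 112)) = -7*N/(7*(-146)) = -7*N*(-1)/(7*146) = -(-1)*N/146 = N/146)
30812 + F(-39) = 30812 + (1/146)*(-39) = 30812 - 39/146 = 4498513/146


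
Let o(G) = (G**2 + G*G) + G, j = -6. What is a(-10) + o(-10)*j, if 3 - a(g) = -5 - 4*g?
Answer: -1172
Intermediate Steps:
a(g) = 8 + 4*g (a(g) = 3 - (-5 - 4*g) = 3 + (5 + 4*g) = 8 + 4*g)
o(G) = G + 2*G**2 (o(G) = (G**2 + G**2) + G = 2*G**2 + G = G + 2*G**2)
a(-10) + o(-10)*j = (8 + 4*(-10)) - 10*(1 + 2*(-10))*(-6) = (8 - 40) - 10*(1 - 20)*(-6) = -32 - 10*(-19)*(-6) = -32 + 190*(-6) = -32 - 1140 = -1172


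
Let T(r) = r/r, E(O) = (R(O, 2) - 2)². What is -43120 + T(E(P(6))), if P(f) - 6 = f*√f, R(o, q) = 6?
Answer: -43119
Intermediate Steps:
P(f) = 6 + f^(3/2) (P(f) = 6 + f*√f = 6 + f^(3/2))
E(O) = 16 (E(O) = (6 - 2)² = 4² = 16)
T(r) = 1
-43120 + T(E(P(6))) = -43120 + 1 = -43119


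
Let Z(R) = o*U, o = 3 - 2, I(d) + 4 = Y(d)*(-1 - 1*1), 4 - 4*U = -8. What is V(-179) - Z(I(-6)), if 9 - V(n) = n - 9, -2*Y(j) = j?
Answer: 194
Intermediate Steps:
Y(j) = -j/2
U = 3 (U = 1 - ¼*(-8) = 1 + 2 = 3)
V(n) = 18 - n (V(n) = 9 - (n - 9) = 9 - (-9 + n) = 9 + (9 - n) = 18 - n)
I(d) = -4 + d (I(d) = -4 + (-d/2)*(-1 - 1*1) = -4 + (-d/2)*(-1 - 1) = -4 - d/2*(-2) = -4 + d)
o = 1
Z(R) = 3 (Z(R) = 1*3 = 3)
V(-179) - Z(I(-6)) = (18 - 1*(-179)) - 1*3 = (18 + 179) - 3 = 197 - 3 = 194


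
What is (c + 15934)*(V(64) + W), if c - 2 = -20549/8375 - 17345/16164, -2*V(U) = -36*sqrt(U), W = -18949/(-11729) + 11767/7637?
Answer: 1015363691878734083384/433071299404125 ≈ 2.3446e+6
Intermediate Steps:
W = 40389808/12796339 (W = -18949*(-1/11729) + 11767*(1/7637) = 18949/11729 + 1681/1091 = 40389808/12796339 ≈ 3.1564)
V(U) = 18*sqrt(U) (V(U) = -(-18)*sqrt(U) = 18*sqrt(U))
c = -206671411/135373500 (c = 2 + (-20549/8375 - 17345/16164) = 2 - 477418411/135373500 = -206671411/135373500 ≈ -1.5267)
(c + 15934)*(V(64) + W) = (-206671411/135373500 + 15934)*(18*sqrt(64) + 40389808/12796339) = 2156834677589*(18*8 + 40389808/12796339)/135373500 = 2156834677589*(144 + 40389808/12796339)/135373500 = (2156834677589/135373500)*(1883062624/12796339) = 1015363691878734083384/433071299404125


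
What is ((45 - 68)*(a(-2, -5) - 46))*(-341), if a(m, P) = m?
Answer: -376464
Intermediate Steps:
((45 - 68)*(a(-2, -5) - 46))*(-341) = ((45 - 68)*(-2 - 46))*(-341) = -23*(-48)*(-341) = 1104*(-341) = -376464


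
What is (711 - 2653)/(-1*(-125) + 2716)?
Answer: -1942/2841 ≈ -0.68356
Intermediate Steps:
(711 - 2653)/(-1*(-125) + 2716) = -1942/(125 + 2716) = -1942/2841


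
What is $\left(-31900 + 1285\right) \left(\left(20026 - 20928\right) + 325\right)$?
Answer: $17664855$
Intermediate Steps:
$\left(-31900 + 1285\right) \left(\left(20026 - 20928\right) + 325\right) = - 30615 \left(-902 + 325\right) = \left(-30615\right) \left(-577\right) = 17664855$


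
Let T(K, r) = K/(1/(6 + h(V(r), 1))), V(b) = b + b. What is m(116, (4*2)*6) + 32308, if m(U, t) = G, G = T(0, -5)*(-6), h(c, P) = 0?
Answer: 32308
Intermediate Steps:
V(b) = 2*b
T(K, r) = 6*K (T(K, r) = K/(1/(6 + 0)) = K/(1/6) = K/(⅙) = 6*K)
G = 0 (G = (6*0)*(-6) = 0*(-6) = 0)
m(U, t) = 0
m(116, (4*2)*6) + 32308 = 0 + 32308 = 32308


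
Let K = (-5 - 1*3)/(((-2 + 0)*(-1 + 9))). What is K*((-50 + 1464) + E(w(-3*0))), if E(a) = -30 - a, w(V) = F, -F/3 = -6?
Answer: 683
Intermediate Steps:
F = 18 (F = -3*(-6) = 18)
w(V) = 18
K = ½ (K = (-5 - 3)/((-2*8)) = -8/(-16) = -8*(-1/16) = ½ ≈ 0.50000)
K*((-50 + 1464) + E(w(-3*0))) = ((-50 + 1464) + (-30 - 1*18))/2 = (1414 + (-30 - 18))/2 = (1414 - 48)/2 = (½)*1366 = 683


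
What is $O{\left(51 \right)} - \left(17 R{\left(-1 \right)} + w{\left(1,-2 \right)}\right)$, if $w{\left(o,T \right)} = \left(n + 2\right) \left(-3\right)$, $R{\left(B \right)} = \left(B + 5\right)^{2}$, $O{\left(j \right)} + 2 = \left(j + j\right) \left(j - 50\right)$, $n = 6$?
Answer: $-148$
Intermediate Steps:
$O{\left(j \right)} = -2 + 2 j \left(-50 + j\right)$ ($O{\left(j \right)} = -2 + \left(j + j\right) \left(j - 50\right) = -2 + 2 j \left(-50 + j\right)$)
$R{\left(B \right)} = \left(5 + B\right)^{2}$
$w{\left(o,T \right)} = -24$ ($w{\left(o,T \right)} = \left(6 + 2\right) \left(-3\right) = 8 \left(-3\right) = -24$)
$O{\left(51 \right)} - \left(17 R{\left(-1 \right)} + w{\left(1,-2 \right)}\right) = \left(-2 - 5100 + 2 \cdot 51^{2}\right) - \left(17 \left(5 - 1\right)^{2} - 24\right) = \left(-2 - 5100 + 2 \cdot 2601\right) - \left(17 \cdot 4^{2} - 24\right) = \left(-2 - 5100 + 5202\right) - \left(17 \cdot 16 - 24\right) = 100 - \left(272 - 24\right) = 100 - 248 = -148$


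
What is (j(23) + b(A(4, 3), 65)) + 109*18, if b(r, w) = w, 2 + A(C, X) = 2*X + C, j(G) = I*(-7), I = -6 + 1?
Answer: 2062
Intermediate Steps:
I = -5
j(G) = 35 (j(G) = -5*(-7) = 35)
A(C, X) = -2 + C + 2*X (A(C, X) = -2 + (2*X + C) = -2 + (C + 2*X) = -2 + C + 2*X)
(j(23) + b(A(4, 3), 65)) + 109*18 = (35 + 65) + 109*18 = 100 + 1962 = 2062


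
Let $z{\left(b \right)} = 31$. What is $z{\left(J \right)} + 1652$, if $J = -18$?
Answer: $1683$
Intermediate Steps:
$z{\left(J \right)} + 1652 = 31 + 1652 = 1683$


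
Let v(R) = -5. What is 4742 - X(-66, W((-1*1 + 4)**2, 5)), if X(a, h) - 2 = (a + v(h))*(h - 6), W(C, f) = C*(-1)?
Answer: 3675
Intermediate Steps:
W(C, f) = -C
X(a, h) = 2 + (-6 + h)*(-5 + a) (X(a, h) = 2 + (a - 5)*(h - 6) = 2 + (-5 + a)*(-6 + h) = 2 + (-6 + h)*(-5 + a))
4742 - X(-66, W((-1*1 + 4)**2, 5)) = 4742 - (32 - 6*(-66) - (-5)*(-1*1 + 4)**2 - (-66)*(-1*1 + 4)**2) = 4742 - (32 + 396 - (-5)*(-1 + 4)**2 - (-66)*(-1 + 4)**2) = 4742 - (32 + 396 - (-5)*3**2 - (-66)*3**2) = 4742 - (32 + 396 - (-5)*9 - (-66)*9) = 4742 - (32 + 396 - 5*(-9) - 66*(-9)) = 4742 - (32 + 396 + 45 + 594) = 4742 - 1*1067 = 4742 - 1067 = 3675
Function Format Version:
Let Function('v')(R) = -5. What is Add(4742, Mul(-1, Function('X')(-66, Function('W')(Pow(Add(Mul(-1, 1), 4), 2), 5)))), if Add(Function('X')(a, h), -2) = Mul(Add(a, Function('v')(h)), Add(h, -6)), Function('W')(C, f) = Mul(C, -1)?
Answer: 3675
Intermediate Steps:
Function('W')(C, f) = Mul(-1, C)
Function('X')(a, h) = Add(2, Mul(Add(-6, h), Add(-5, a))) (Function('X')(a, h) = Add(2, Mul(Add(a, -5), Add(h, -6))) = Add(2, Mul(Add(-5, a), Add(-6, h))) = Add(2, Mul(Add(-6, h), Add(-5, a))))
Add(4742, Mul(-1, Function('X')(-66, Function('W')(Pow(Add(Mul(-1, 1), 4), 2), 5)))) = Add(4742, Mul(-1, Add(32, Mul(-6, -66), Mul(-5, Mul(-1, Pow(Add(Mul(-1, 1), 4), 2))), Mul(-66, Mul(-1, Pow(Add(Mul(-1, 1), 4), 2)))))) = Add(4742, Mul(-1, Add(32, 396, Mul(-5, Mul(-1, Pow(Add(-1, 4), 2))), Mul(-66, Mul(-1, Pow(Add(-1, 4), 2)))))) = Add(4742, Mul(-1, Add(32, 396, Mul(-5, Mul(-1, Pow(3, 2))), Mul(-66, Mul(-1, Pow(3, 2)))))) = Add(4742, Mul(-1, Add(32, 396, Mul(-5, Mul(-1, 9)), Mul(-66, Mul(-1, 9))))) = Add(4742, Mul(-1, Add(32, 396, Mul(-5, -9), Mul(-66, -9)))) = Add(4742, Mul(-1, Add(32, 396, 45, 594))) = Add(4742, Mul(-1, 1067)) = Add(4742, -1067) = 3675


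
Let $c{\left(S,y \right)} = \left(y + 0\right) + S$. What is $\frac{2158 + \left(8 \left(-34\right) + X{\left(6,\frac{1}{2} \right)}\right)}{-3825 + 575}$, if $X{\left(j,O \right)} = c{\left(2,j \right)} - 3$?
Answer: $- \frac{1891}{3250} \approx -0.58185$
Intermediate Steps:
$c{\left(S,y \right)} = S + y$ ($c{\left(S,y \right)} = y + S = S + y$)
$X{\left(j,O \right)} = -1 + j$ ($X{\left(j,O \right)} = \left(2 + j\right) - 3 = -1 + j$)
$\frac{2158 + \left(8 \left(-34\right) + X{\left(6,\frac{1}{2} \right)}\right)}{-3825 + 575} = \frac{2158 + \left(8 \left(-34\right) + \left(-1 + 6\right)\right)}{-3825 + 575} = \frac{2158 + \left(-272 + 5\right)}{-3250} = \left(2158 - 267\right) \left(- \frac{1}{3250}\right) = 1891 \left(- \frac{1}{3250}\right) = - \frac{1891}{3250}$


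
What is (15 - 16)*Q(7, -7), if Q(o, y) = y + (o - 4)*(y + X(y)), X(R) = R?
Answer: 49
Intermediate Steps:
Q(o, y) = y + 2*y*(-4 + o) (Q(o, y) = y + (o - 4)*(y + y) = y + (-4 + o)*(2*y) = y + 2*y*(-4 + o))
(15 - 16)*Q(7, -7) = (15 - 16)*(-7*(-7 + 2*7)) = -(-7)*(-7 + 14) = -(-7)*7 = -1*(-49) = 49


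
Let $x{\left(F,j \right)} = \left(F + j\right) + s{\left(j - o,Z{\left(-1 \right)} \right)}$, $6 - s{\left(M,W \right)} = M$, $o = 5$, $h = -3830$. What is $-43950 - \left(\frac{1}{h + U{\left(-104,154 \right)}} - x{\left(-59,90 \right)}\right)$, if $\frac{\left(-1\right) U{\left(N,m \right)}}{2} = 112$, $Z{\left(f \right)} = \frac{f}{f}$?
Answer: $- \frac{178367891}{4054} \approx -43998.0$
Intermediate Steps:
$Z{\left(f \right)} = 1$
$U{\left(N,m \right)} = -224$ ($U{\left(N,m \right)} = \left(-2\right) 112 = -224$)
$s{\left(M,W \right)} = 6 - M$
$x{\left(F,j \right)} = 11 + F$ ($x{\left(F,j \right)} = \left(F + j\right) - \left(-6 - 5 + j\right) = \left(F + j\right) - \left(-11 + j\right) = 11 + F$)
$-43950 - \left(\frac{1}{h + U{\left(-104,154 \right)}} - x{\left(-59,90 \right)}\right) = -43950 - \left(\frac{1}{-3830 - 224} - \left(11 - 59\right)\right) = -43950 - \left(\frac{1}{-4054} - -48\right) = -43950 - \left(- \frac{1}{4054} + 48\right) = -43950 - \frac{194591}{4054} = - \frac{178367891}{4054}$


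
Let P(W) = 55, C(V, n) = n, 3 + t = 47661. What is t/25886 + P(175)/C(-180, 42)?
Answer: 244669/77658 ≈ 3.1506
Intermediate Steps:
t = 47658 (t = -3 + 47661 = 47658)
t/25886 + P(175)/C(-180, 42) = 47658/25886 + 55/42 = 47658*(1/25886) + 55*(1/42) = 23829/12943 + 55/42 = 244669/77658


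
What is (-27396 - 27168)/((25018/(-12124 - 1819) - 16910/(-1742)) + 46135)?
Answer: -110440746182/93395970507 ≈ -1.1825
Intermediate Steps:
(-27396 - 27168)/((25018/(-12124 - 1819) - 16910/(-1742)) + 46135) = -54564/((25018/(-13943) - 16910*(-1/1742)) + 46135) = -54564/((25018*(-1/13943) + 8455/871) + 46135) = -54564/((-25018/13943 + 8455/871) + 46135) = -54564/(96097387/12144353 + 46135) = -54564/560375823042/12144353 = -54564*12144353/560375823042 = -110440746182/93395970507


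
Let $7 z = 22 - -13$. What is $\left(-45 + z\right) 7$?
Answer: $-280$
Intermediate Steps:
$z = 5$ ($z = \frac{22 - -13}{7} = \frac{22 + 13}{7} = \frac{1}{7} \cdot 35 = 5$)
$\left(-45 + z\right) 7 = \left(-45 + 5\right) 7 = \left(-40\right) 7 = -280$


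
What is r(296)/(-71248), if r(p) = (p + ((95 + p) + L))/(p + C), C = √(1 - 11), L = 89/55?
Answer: -700669/21460921790 + 18937*I*√10/171687374320 ≈ -3.2649e-5 + 3.488e-7*I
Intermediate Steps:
L = 89/55 (L = 89*(1/55) = 89/55 ≈ 1.6182)
C = I*√10 (C = √(-10) = I*√10 ≈ 3.1623*I)
r(p) = (5314/55 + 2*p)/(p + I*√10) (r(p) = (p + ((95 + p) + 89/55))/(p + I*√10) = (p + (5314/55 + p))/(p + I*√10) = (5314/55 + 2*p)/(p + I*√10))
r(296)/(-71248) = ((5314/55 + 2*296)/(296 + I*√10))/(-71248) = ((5314/55 + 592)/(296 + I*√10))*(-1/71248) = ((37874/55)/(296 + I*√10))*(-1/71248) = (37874/(55*(296 + I*√10)))*(-1/71248) = -18937/(1959320*(296 + I*√10))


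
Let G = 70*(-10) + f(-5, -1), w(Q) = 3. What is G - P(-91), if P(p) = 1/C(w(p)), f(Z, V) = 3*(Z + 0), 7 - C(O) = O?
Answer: -2861/4 ≈ -715.25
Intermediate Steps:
C(O) = 7 - O
f(Z, V) = 3*Z
P(p) = ¼ (P(p) = 1/(7 - 1*3) = 1/(7 - 3) = 1/4 = ¼)
G = -715 (G = 70*(-10) + 3*(-5) = -700 - 15 = -715)
G - P(-91) = -715 - 1*¼ = -715 - ¼ = -2861/4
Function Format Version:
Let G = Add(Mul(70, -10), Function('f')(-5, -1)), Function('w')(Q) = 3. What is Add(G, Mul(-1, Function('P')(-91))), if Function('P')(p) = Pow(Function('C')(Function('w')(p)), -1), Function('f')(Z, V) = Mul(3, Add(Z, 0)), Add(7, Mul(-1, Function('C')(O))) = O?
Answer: Rational(-2861, 4) ≈ -715.25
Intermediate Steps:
Function('C')(O) = Add(7, Mul(-1, O))
Function('f')(Z, V) = Mul(3, Z)
Function('P')(p) = Rational(1, 4) (Function('P')(p) = Pow(Add(7, Mul(-1, 3)), -1) = Pow(Add(7, -3), -1) = Pow(4, -1) = Rational(1, 4))
G = -715 (G = Add(Mul(70, -10), Mul(3, -5)) = Add(-700, -15) = -715)
Add(G, Mul(-1, Function('P')(-91))) = Add(-715, Mul(-1, Rational(1, 4))) = Add(-715, Rational(-1, 4)) = Rational(-2861, 4)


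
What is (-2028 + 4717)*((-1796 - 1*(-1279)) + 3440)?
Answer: 7859947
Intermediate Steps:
(-2028 + 4717)*((-1796 - 1*(-1279)) + 3440) = 2689*((-1796 + 1279) + 3440) = 2689*(-517 + 3440) = 2689*2923 = 7859947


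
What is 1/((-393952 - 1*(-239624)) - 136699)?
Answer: -1/291027 ≈ -3.4361e-6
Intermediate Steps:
1/((-393952 - 1*(-239624)) - 136699) = 1/((-393952 + 239624) - 136699) = 1/(-154328 - 136699) = 1/(-291027) = -1/291027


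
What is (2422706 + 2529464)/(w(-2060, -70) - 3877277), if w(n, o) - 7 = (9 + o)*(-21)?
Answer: -4952170/3875989 ≈ -1.2777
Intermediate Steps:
w(n, o) = -182 - 21*o (w(n, o) = 7 + (9 + o)*(-21) = 7 + (-189 - 21*o) = -182 - 21*o)
(2422706 + 2529464)/(w(-2060, -70) - 3877277) = (2422706 + 2529464)/((-182 - 21*(-70)) - 3877277) = 4952170/((-182 + 1470) - 3877277) = 4952170/(1288 - 3877277) = 4952170/(-3875989) = 4952170*(-1/3875989) = -4952170/3875989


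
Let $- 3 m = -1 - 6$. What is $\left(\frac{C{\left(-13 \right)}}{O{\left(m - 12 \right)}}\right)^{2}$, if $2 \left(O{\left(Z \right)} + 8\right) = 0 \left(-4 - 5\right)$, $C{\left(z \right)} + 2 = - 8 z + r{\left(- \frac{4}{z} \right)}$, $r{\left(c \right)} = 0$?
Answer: $\frac{2601}{16} \approx 162.56$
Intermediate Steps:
$C{\left(z \right)} = -2 - 8 z$ ($C{\left(z \right)} = -2 + \left(- 8 z + 0\right) = -2 - 8 z$)
$m = \frac{7}{3}$ ($m = - \frac{-1 - 6}{3} = \left(- \frac{1}{3}\right) \left(-7\right) = \frac{7}{3} \approx 2.3333$)
$O{\left(Z \right)} = -8$ ($O{\left(Z \right)} = -8 + \frac{0 \left(-4 - 5\right)}{2} = -8 + \frac{0 \left(-9\right)}{2} = -8 + \frac{1}{2} \cdot 0 = -8 + 0 = -8$)
$\left(\frac{C{\left(-13 \right)}}{O{\left(m - 12 \right)}}\right)^{2} = \left(\frac{-2 - -104}{-8}\right)^{2} = \left(\left(-2 + 104\right) \left(- \frac{1}{8}\right)\right)^{2} = \left(102 \left(- \frac{1}{8}\right)\right)^{2} = \left(- \frac{51}{4}\right)^{2} = \frac{2601}{16}$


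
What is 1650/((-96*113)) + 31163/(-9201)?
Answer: -58872979/16635408 ≈ -3.5390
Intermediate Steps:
1650/((-96*113)) + 31163/(-9201) = 1650/(-10848) + 31163*(-1/9201) = 1650*(-1/10848) - 31163/9201 = -275/1808 - 31163/9201 = -58872979/16635408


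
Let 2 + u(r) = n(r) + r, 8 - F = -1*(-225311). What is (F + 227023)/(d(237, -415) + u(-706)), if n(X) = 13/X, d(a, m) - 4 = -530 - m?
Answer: -1214320/578227 ≈ -2.1001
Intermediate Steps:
d(a, m) = -526 - m (d(a, m) = 4 + (-530 - m) = -526 - m)
F = -225303 (F = 8 - (-1)*(-225311) = 8 - 1*225311 = 8 - 225311 = -225303)
u(r) = -2 + r + 13/r (u(r) = -2 + (13/r + r) = -2 + (r + 13/r) = -2 + r + 13/r)
(F + 227023)/(d(237, -415) + u(-706)) = (-225303 + 227023)/((-526 - 1*(-415)) + (-2 - 706 + 13/(-706))) = 1720/((-526 + 415) + (-2 - 706 + 13*(-1/706))) = 1720/(-111 + (-2 - 706 - 13/706)) = 1720/(-111 - 499861/706) = 1720/(-578227/706) = 1720*(-706/578227) = -1214320/578227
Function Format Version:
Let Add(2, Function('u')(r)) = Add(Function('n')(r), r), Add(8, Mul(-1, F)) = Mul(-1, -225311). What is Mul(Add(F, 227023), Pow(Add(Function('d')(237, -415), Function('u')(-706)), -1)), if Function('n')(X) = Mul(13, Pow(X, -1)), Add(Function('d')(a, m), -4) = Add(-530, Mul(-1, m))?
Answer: Rational(-1214320, 578227) ≈ -2.1001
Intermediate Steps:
Function('d')(a, m) = Add(-526, Mul(-1, m)) (Function('d')(a, m) = Add(4, Add(-530, Mul(-1, m))) = Add(-526, Mul(-1, m)))
F = -225303 (F = Add(8, Mul(-1, Mul(-1, -225311))) = Add(8, Mul(-1, 225311)) = Add(8, -225311) = -225303)
Function('u')(r) = Add(-2, r, Mul(13, Pow(r, -1))) (Function('u')(r) = Add(-2, Add(Mul(13, Pow(r, -1)), r)) = Add(-2, Add(r, Mul(13, Pow(r, -1)))) = Add(-2, r, Mul(13, Pow(r, -1))))
Mul(Add(F, 227023), Pow(Add(Function('d')(237, -415), Function('u')(-706)), -1)) = Mul(Add(-225303, 227023), Pow(Add(Add(-526, Mul(-1, -415)), Add(-2, -706, Mul(13, Pow(-706, -1)))), -1)) = Mul(1720, Pow(Add(Add(-526, 415), Add(-2, -706, Mul(13, Rational(-1, 706)))), -1)) = Mul(1720, Pow(Add(-111, Add(-2, -706, Rational(-13, 706))), -1)) = Mul(1720, Pow(Add(-111, Rational(-499861, 706)), -1)) = Mul(1720, Pow(Rational(-578227, 706), -1)) = Mul(1720, Rational(-706, 578227)) = Rational(-1214320, 578227)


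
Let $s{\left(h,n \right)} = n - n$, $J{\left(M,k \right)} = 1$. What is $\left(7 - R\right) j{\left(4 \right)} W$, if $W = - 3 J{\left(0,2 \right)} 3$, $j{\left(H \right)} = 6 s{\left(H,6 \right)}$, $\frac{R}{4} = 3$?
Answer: $0$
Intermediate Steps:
$R = 12$ ($R = 4 \cdot 3 = 12$)
$s{\left(h,n \right)} = 0$
$j{\left(H \right)} = 0$ ($j{\left(H \right)} = 6 \cdot 0 = 0$)
$W = -9$ ($W = \left(-3\right) 1 \cdot 3 = \left(-3\right) 3 = -9$)
$\left(7 - R\right) j{\left(4 \right)} W = \left(7 - 12\right) 0 \left(-9\right) = \left(-5\right) 0 \left(-9\right) = 0 \left(-9\right) = 0$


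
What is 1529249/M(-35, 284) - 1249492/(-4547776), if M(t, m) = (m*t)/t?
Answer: 434689797247/80723024 ≈ 5385.0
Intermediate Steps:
M(t, m) = m
1529249/M(-35, 284) - 1249492/(-4547776) = 1529249/284 - 1249492/(-4547776) = 1529249*(1/284) - 1249492*(-1/4547776) = 1529249/284 + 312373/1136944 = 434689797247/80723024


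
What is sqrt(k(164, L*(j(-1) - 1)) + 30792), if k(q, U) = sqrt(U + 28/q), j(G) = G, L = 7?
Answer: sqrt(51761352 + 369*I*sqrt(287))/41 ≈ 175.48 + 0.010596*I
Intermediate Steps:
sqrt(k(164, L*(j(-1) - 1)) + 30792) = sqrt(sqrt(7*(-1 - 1) + 28/164) + 30792) = sqrt(sqrt(7*(-2) + 28*(1/164)) + 30792) = sqrt(sqrt(-14 + 7/41) + 30792) = sqrt(sqrt(-567/41) + 30792) = sqrt(9*I*sqrt(287)/41 + 30792) = sqrt(30792 + 9*I*sqrt(287)/41)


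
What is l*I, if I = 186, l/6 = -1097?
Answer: -1224252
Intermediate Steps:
l = -6582 (l = 6*(-1097) = -6582)
l*I = -6582*186 = -1224252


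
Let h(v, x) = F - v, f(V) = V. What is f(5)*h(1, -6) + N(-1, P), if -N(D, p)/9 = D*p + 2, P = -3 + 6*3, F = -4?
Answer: 92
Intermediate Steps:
P = 15 (P = -3 + 18 = 15)
h(v, x) = -4 - v
N(D, p) = -18 - 9*D*p (N(D, p) = -9*(D*p + 2) = -9*(2 + D*p) = -18 - 9*D*p)
f(5)*h(1, -6) + N(-1, P) = 5*(-4 - 1*1) + (-18 - 9*(-1)*15) = 5*(-4 - 1) + (-18 + 135) = 5*(-5) + 117 = -25 + 117 = 92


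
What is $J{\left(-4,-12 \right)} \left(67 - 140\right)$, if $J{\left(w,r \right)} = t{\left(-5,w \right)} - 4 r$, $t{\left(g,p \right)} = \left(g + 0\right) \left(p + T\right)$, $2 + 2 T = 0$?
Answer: $-5329$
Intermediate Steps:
$T = -1$ ($T = -1 + \frac{1}{2} \cdot 0 = -1 + 0 = -1$)
$t{\left(g,p \right)} = g \left(-1 + p\right)$ ($t{\left(g,p \right)} = \left(g + 0\right) \left(p - 1\right) = g \left(-1 + p\right)$)
$J{\left(w,r \right)} = 5 - 5 w - 4 r$ ($J{\left(w,r \right)} = - 5 \left(-1 + w\right) - 4 r = \left(5 - 5 w\right) - 4 r = 5 - 5 w - 4 r$)
$J{\left(-4,-12 \right)} \left(67 - 140\right) = \left(5 - -20 - -48\right) \left(67 - 140\right) = \left(5 + 20 + 48\right) \left(-73\right) = 73 \left(-73\right) = -5329$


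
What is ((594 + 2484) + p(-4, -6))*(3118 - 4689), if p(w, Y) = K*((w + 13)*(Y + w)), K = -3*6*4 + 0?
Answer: -15015618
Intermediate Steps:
K = -72 (K = -18*4 + 0 = -72 + 0 = -72)
p(w, Y) = -72*(13 + w)*(Y + w) (p(w, Y) = -72*(w + 13)*(Y + w) = -72*(13 + w)*(Y + w))
((594 + 2484) + p(-4, -6))*(3118 - 4689) = ((594 + 2484) + (-936*(-6) - 936*(-4) - 72*(-4)² - 72*(-6)*(-4)))*(3118 - 4689) = (3078 + (5616 + 3744 - 72*16 - 1728))*(-1571) = (3078 + (5616 + 3744 - 1152 - 1728))*(-1571) = (3078 + 6480)*(-1571) = 9558*(-1571) = -15015618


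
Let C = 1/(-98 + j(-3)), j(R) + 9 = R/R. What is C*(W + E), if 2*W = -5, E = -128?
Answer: 261/212 ≈ 1.2311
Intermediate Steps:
j(R) = -8 (j(R) = -9 + R/R = -9 + 1 = -8)
C = -1/106 (C = 1/(-98 - 8) = 1/(-106) = -1/106 ≈ -0.0094340)
W = -5/2 (W = (½)*(-5) = -5/2 ≈ -2.5000)
C*(W + E) = -(-5/2 - 128)/106 = -1/106*(-261/2) = 261/212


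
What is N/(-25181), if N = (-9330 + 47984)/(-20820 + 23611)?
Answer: -38654/70280171 ≈ -0.00055000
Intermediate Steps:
N = 38654/2791 ≈ 13.850
N/(-25181) = (38654/2791)/(-25181) = (38654/2791)*(-1/25181) = -38654/70280171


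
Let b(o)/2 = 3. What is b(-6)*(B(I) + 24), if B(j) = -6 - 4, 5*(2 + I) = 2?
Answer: 84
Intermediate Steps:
I = -8/5 (I = -2 + (⅕)*2 = -2 + ⅖ = -8/5 ≈ -1.6000)
b(o) = 6 (b(o) = 2*3 = 6)
B(j) = -10
b(-6)*(B(I) + 24) = 6*(-10 + 24) = 6*14 = 84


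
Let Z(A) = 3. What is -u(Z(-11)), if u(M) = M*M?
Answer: -9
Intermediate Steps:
u(M) = M**2
-u(Z(-11)) = -1*3**2 = -1*9 = -9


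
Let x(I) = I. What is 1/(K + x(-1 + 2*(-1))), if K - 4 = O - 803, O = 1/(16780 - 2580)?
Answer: -14200/11388399 ≈ -0.0012469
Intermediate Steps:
O = 1/14200 ≈ 7.0423e-5
K = -11345799/14200 (K = 4 + (1/14200 - 803) = 4 - 11402599/14200 = -11345799/14200 ≈ -799.00)
1/(K + x(-1 + 2*(-1))) = 1/(-11345799/14200 + (-1 + 2*(-1))) = 1/(-11345799/14200 + (-1 - 2)) = 1/(-11345799/14200 - 3) = 1/(-11388399/14200) = -14200/11388399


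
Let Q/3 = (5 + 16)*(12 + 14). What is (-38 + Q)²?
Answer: 2560000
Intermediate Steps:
Q = 1638 (Q = 3*((5 + 16)*(12 + 14)) = 3*(21*26) = 3*546 = 1638)
(-38 + Q)² = (-38 + 1638)² = 1600² = 2560000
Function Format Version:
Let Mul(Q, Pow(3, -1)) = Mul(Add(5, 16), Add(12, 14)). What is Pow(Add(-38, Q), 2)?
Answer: 2560000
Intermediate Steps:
Q = 1638 (Q = Mul(3, Mul(Add(5, 16), Add(12, 14))) = Mul(3, Mul(21, 26)) = Mul(3, 546) = 1638)
Pow(Add(-38, Q), 2) = Pow(Add(-38, 1638), 2) = Pow(1600, 2) = 2560000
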